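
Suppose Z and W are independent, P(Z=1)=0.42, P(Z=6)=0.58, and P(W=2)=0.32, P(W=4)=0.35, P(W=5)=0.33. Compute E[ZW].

E[ZW] = Σ_z Σ_w zw · P(Z=z)P(W=w)
 = 2·0.1344 + 4·0.147 + 5·0.1386 + 12·0.1856 + 24·0.203 + 30·0.1914
 = 0.2688 + 0.588 + 0.693 + 2.2272 + 4.872 + 5.742
 = 14.391

14.391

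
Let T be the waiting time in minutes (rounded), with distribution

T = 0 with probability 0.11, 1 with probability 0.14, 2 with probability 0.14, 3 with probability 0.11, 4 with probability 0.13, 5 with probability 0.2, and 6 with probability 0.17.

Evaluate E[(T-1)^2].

9.31

E[(T-1)^2] = Σ (t-1)^2·P(T=t)
 = 1·0.11 + 0·0.14 + 1·0.14 + 4·0.11 + 9·0.13 + 16·0.2 + 25·0.17
 = 0.11 + 0 + 0.14 + 0.44 + 1.17 + 3.2 + 4.25
 = 9.31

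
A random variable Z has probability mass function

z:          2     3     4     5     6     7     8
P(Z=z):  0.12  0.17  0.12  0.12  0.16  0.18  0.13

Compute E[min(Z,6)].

4.65

E[min(Z,6)] = Σ min(z,6)·P(Z=z)
 = 2·0.12 + 3·0.17 + 4·0.12 + 5·0.12 + 6·0.16 + 6·0.18 + 6·0.13
 = 0.24 + 0.51 + 0.48 + 0.6 + 0.96 + 1.08 + 0.78
 = 4.65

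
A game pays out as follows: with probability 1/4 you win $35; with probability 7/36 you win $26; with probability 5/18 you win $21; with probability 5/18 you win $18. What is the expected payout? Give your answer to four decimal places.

24.6389

E[payout] = 35·1/4 + 26·7/36 + 21·5/18 + 18·5/18
 = 35/4 + 91/18 + 35/6 + 5
 = 887/36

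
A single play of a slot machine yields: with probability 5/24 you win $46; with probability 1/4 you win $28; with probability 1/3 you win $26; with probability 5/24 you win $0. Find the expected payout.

E[payout] = 46·5/24 + 28·1/4 + 26·1/3 + 0·5/24
 = 115/12 + 7 + 26/3 + 0
 = 101/4

25.25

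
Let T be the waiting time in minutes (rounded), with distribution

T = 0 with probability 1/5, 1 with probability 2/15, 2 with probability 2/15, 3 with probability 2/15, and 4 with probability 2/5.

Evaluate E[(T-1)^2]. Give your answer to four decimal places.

E[(T-1)^2] = Σ (t-1)^2·P(T=t)
 = 1·1/5 + 0·2/15 + 1·2/15 + 4·2/15 + 9·2/5
 = 1/5 + 0 + 2/15 + 8/15 + 18/5
 = 67/15

4.4667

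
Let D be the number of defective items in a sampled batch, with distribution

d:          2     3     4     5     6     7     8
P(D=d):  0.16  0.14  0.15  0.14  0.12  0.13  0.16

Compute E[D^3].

184.59

E[D^3] = Σ d^3·P(D=d)
 = 8·0.16 + 27·0.14 + 64·0.15 + 125·0.14 + 216·0.12 + 343·0.13 + 512·0.16
 = 1.28 + 3.78 + 9.6 + 17.5 + 25.92 + 44.59 + 81.92
 = 184.59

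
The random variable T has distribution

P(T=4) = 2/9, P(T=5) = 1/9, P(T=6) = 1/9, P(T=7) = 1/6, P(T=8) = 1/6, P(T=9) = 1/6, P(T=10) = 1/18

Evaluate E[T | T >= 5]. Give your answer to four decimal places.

P(T >= 5) = 1/9 + 1/9 + 1/6 + 1/6 + 1/6 + 1/18 = 7/9.
E[T | T >= 5] = [5·1/9 + 6·1/9 + 7·1/6 + 8·1/6 + 9·1/6 + 10·1/18] / (7/9)
 = 52/9 / (7/9)
 = 52/7

7.4286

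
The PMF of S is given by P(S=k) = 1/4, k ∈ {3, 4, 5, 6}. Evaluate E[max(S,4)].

4.75

E[max(S,4)] = Σ max(s,4)·P(S=s)
 = 4·1/4 + 4·1/4 + 5·1/4 + 6·1/4
 = 1 + 1 + 5/4 + 3/2
 = 19/4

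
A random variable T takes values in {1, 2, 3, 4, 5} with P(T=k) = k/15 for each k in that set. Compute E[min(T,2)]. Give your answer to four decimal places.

E[min(T,2)] = Σ min(t,2)·P(T=t)
 = 1·1/15 + 2·2/15 + 2·1/5 + 2·4/15 + 2·1/3
 = 1/15 + 4/15 + 2/5 + 8/15 + 2/3
 = 29/15

1.9333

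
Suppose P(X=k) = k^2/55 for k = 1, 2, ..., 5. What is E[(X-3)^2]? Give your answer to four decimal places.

2.2545

E[(X-3)^2] = Σ (x-3)^2·P(X=x)
 = 4·1/55 + 1·4/55 + 0·9/55 + 1·16/55 + 4·5/11
 = 4/55 + 4/55 + 0 + 16/55 + 20/11
 = 124/55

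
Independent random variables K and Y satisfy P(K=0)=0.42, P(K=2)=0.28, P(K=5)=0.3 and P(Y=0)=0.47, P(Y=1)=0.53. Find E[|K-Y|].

1.9752

E[|K-Y|] = Σ_k Σ_y |k-y| · P(K=k)P(Y=y)
 = 0·0.1974 + 1·0.2226 + 2·0.1316 + 1·0.1484 + 5·0.141 + 4·0.159
 = 0 + 0.2226 + 0.2632 + 0.1484 + 0.705 + 0.636
 = 1.9752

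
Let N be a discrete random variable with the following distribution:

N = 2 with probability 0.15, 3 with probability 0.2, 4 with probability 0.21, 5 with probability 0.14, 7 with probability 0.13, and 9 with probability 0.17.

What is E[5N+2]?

E[5N+2] = Σ (5n+2)·P(N=n)
 = 12·0.15 + 17·0.2 + 22·0.21 + 27·0.14 + 37·0.13 + 47·0.17
 = 1.8 + 3.4 + 4.62 + 3.78 + 4.81 + 7.99
 = 26.4

26.4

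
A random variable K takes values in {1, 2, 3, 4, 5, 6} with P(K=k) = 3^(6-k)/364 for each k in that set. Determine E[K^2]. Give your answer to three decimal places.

E[K^2] = Σ k^2·P(K=k)
 = 1·243/364 + 4·81/364 + 9·27/364 + 16·9/364 + 25·3/364 + 36·1/364
 = 243/364 + 81/91 + 243/364 + 36/91 + 75/364 + 9/91
 = 1065/364

2.926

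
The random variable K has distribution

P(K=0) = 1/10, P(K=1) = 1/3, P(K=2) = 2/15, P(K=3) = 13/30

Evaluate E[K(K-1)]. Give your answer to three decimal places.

2.867

E[K(K-1)] = Σ k(k-1)·P(K=k)
 = 0·1/10 + 0·1/3 + 2·2/15 + 6·13/30
 = 0 + 0 + 4/15 + 13/5
 = 43/15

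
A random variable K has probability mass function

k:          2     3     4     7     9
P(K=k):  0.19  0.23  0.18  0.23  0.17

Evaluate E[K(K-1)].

25.82

E[K(K-1)] = Σ k(k-1)·P(K=k)
 = 2·0.19 + 6·0.23 + 12·0.18 + 42·0.23 + 72·0.17
 = 0.38 + 1.38 + 2.16 + 9.66 + 12.24
 = 25.82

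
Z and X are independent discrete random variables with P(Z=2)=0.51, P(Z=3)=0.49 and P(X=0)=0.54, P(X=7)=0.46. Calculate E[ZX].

E[ZX] = Σ_z Σ_x zx · P(Z=z)P(X=x)
 = 0·0.2754 + 14·0.2346 + 0·0.2646 + 21·0.2254
 = 0 + 3.2844 + 0 + 4.7334
 = 8.0178

8.0178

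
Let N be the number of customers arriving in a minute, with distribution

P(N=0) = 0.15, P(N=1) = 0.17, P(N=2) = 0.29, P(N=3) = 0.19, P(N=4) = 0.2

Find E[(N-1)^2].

3

E[(N-1)^2] = Σ (n-1)^2·P(N=n)
 = 1·0.15 + 0·0.17 + 1·0.29 + 4·0.19 + 9·0.2
 = 0.15 + 0 + 0.29 + 0.76 + 1.8
 = 3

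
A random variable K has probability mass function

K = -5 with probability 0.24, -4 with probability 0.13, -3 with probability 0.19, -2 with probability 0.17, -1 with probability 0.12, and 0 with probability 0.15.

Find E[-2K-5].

E[-2K-5] = Σ (-2k-5)·P(K=k)
 = 5·0.24 + 3·0.13 + 1·0.19 + (-1)·0.17 + (-3)·0.12 + (-5)·0.15
 = 1.2 + 0.39 + 0.19 + (-0.17) + (-0.36) + (-0.75)
 = 0.5

0.5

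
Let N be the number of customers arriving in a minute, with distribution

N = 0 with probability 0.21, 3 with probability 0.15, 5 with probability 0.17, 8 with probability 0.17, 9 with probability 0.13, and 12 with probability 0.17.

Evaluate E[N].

E[N] = Σ n·P(N=n)
 = 0·0.21 + 3·0.15 + 5·0.17 + 8·0.17 + 9·0.13 + 12·0.17
 = 0 + 0.45 + 0.85 + 1.36 + 1.17 + 2.04
 = 5.87

5.87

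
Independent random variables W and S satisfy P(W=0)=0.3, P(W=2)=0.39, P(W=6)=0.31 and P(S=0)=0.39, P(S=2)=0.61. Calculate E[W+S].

3.86

E[W+S] = Σ_w Σ_s (w+s) · P(W=w)P(S=s)
 = 0·0.117 + 2·0.183 + 2·0.1521 + 4·0.2379 + 6·0.1209 + 8·0.1891
 = 0 + 0.366 + 0.3042 + 0.9516 + 0.7254 + 1.5128
 = 3.86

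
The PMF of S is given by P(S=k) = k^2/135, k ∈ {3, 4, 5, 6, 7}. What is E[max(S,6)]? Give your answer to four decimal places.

E[max(S,6)] = Σ max(s,6)·P(S=s)
 = 6·1/15 + 6·16/135 + 6·5/27 + 6·4/15 + 7·49/135
 = 2/5 + 32/45 + 10/9 + 8/5 + 343/135
 = 859/135

6.3630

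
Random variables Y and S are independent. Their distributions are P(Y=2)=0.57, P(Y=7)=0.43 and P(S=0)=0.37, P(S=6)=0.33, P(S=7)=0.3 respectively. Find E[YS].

16.932

E[YS] = Σ_y Σ_s ys · P(Y=y)P(S=s)
 = 0·0.2109 + 12·0.1881 + 14·0.171 + 0·0.1591 + 42·0.1419 + 49·0.129
 = 0 + 2.2572 + 2.394 + 0 + 5.9598 + 6.321
 = 16.932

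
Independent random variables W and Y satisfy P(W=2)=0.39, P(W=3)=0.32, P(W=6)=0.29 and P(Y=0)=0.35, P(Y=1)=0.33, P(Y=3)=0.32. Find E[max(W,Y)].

3.6048

E[max(W,Y)] = Σ_w Σ_y max(w,y) · P(W=w)P(Y=y)
 = 2·0.1365 + 2·0.1287 + 3·0.1248 + 3·0.112 + 3·0.1056 + 3·0.1024 + 6·0.1015 + 6·0.0957 + 6·0.0928
 = 0.273 + 0.2574 + 0.3744 + 0.336 + 0.3168 + 0.3072 + 0.609 + 0.5742 + 0.5568
 = 3.6048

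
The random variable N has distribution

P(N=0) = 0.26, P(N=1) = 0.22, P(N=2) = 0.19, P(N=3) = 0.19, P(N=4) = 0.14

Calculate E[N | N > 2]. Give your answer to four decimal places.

P(N > 2) = 0.19 + 0.14 = 0.33.
E[N | N > 2] = [3·0.19 + 4·0.14] / 0.33
 = 1.13 / 0.33
 = 113/33

3.4242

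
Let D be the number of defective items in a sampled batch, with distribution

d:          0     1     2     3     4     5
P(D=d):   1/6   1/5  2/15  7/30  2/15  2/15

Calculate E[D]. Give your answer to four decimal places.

2.3667

E[D] = Σ d·P(D=d)
 = 0·1/6 + 1·1/5 + 2·2/15 + 3·7/30 + 4·2/15 + 5·2/15
 = 0 + 1/5 + 4/15 + 7/10 + 8/15 + 2/3
 = 71/30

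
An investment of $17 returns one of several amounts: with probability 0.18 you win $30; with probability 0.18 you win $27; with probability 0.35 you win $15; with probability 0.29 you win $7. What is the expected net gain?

E[payout] = 30·0.18 + 27·0.18 + 15·0.35 + 7·0.29
 = 5.4 + 4.86 + 5.25 + 2.03
 = 17.54
Net = 17.54 - 17 = 0.54

0.54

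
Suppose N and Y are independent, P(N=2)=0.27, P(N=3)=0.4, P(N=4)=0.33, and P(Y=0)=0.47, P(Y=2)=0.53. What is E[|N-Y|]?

E[|N-Y|] = Σ_n Σ_y |n-y| · P(N=n)P(Y=y)
 = 2·0.1269 + 0·0.1431 + 3·0.188 + 1·0.212 + 4·0.1551 + 2·0.1749
 = 0.2538 + 0 + 0.564 + 0.212 + 0.6204 + 0.3498
 = 2

2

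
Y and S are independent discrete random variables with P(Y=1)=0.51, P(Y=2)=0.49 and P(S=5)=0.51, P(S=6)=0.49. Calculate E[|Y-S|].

E[|Y-S|] = Σ_y Σ_s |y-s| · P(Y=y)P(S=s)
 = 4·0.2601 + 5·0.2499 + 3·0.2499 + 4·0.2401
 = 1.0404 + 1.2495 + 0.7497 + 0.9604
 = 4

4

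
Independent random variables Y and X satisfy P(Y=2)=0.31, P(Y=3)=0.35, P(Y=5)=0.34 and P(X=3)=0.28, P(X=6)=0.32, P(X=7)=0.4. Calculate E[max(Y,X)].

5.7504

E[max(Y,X)] = Σ_y Σ_x max(y,x) · P(Y=y)P(X=x)
 = 3·0.0868 + 6·0.0992 + 7·0.124 + 3·0.098 + 6·0.112 + 7·0.14 + 5·0.0952 + 6·0.1088 + 7·0.136
 = 0.2604 + 0.5952 + 0.868 + 0.294 + 0.672 + 0.98 + 0.476 + 0.6528 + 0.952
 = 5.7504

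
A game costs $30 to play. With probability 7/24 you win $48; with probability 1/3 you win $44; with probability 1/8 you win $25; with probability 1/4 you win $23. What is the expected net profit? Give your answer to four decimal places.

7.5417

E[payout] = 48·7/24 + 44·1/3 + 25·1/8 + 23·1/4
 = 14 + 44/3 + 25/8 + 23/4
 = 901/24
Net = 901/24 - 30 = 181/24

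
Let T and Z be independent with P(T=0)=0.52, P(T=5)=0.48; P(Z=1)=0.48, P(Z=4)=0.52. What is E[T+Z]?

4.96

E[T+Z] = Σ_t Σ_z (t+z) · P(T=t)P(Z=z)
 = 1·0.2496 + 4·0.2704 + 6·0.2304 + 9·0.2496
 = 0.2496 + 1.0816 + 1.3824 + 2.2464
 = 4.96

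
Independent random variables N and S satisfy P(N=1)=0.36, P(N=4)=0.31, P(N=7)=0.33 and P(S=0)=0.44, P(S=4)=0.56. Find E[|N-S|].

2.8796

E[|N-S|] = Σ_n Σ_s |n-s| · P(N=n)P(S=s)
 = 1·0.1584 + 3·0.2016 + 4·0.1364 + 0·0.1736 + 7·0.1452 + 3·0.1848
 = 0.1584 + 0.6048 + 0.5456 + 0 + 1.0164 + 0.5544
 = 2.8796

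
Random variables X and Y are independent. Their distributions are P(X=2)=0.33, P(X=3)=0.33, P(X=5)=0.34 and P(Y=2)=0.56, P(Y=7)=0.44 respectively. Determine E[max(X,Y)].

E[max(X,Y)] = Σ_x Σ_y max(x,y) · P(X=x)P(Y=y)
 = 2·0.1848 + 7·0.1452 + 3·0.1848 + 7·0.1452 + 5·0.1904 + 7·0.1496
 = 0.3696 + 1.0164 + 0.5544 + 1.0164 + 0.952 + 1.0472
 = 4.956

4.956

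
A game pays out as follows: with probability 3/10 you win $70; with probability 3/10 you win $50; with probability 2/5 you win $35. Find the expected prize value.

50

E[payout] = 70·3/10 + 50·3/10 + 35·2/5
 = 21 + 15 + 14
 = 50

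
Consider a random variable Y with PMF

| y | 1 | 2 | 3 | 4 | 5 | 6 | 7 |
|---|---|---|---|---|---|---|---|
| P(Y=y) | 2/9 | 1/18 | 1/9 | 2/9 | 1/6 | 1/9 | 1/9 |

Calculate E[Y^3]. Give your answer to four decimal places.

100.8333

E[Y^3] = Σ y^3·P(Y=y)
 = 1·2/9 + 8·1/18 + 27·1/9 + 64·2/9 + 125·1/6 + 216·1/9 + 343·1/9
 = 2/9 + 4/9 + 3 + 128/9 + 125/6 + 24 + 343/9
 = 605/6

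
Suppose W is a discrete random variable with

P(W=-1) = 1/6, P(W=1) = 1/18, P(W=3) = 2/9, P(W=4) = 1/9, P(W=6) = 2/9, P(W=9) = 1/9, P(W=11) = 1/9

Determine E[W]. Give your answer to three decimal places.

E[W] = Σ w·P(W=w)
 = (-1)·1/6 + 1·1/18 + 3·2/9 + 4·1/9 + 6·2/9 + 9·1/9 + 11·1/9
 = (-1/6) + 1/18 + 2/3 + 4/9 + 4/3 + 1 + 11/9
 = 41/9

4.556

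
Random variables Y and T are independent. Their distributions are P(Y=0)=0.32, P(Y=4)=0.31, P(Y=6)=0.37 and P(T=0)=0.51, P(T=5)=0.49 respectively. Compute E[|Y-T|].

E[|Y-T|] = Σ_y Σ_t |y-t| · P(Y=y)P(T=t)
 = 0·0.1632 + 5·0.1568 + 4·0.1581 + 1·0.1519 + 6·0.1887 + 1·0.1813
 = 0 + 0.784 + 0.6324 + 0.1519 + 1.1322 + 0.1813
 = 2.8818

2.8818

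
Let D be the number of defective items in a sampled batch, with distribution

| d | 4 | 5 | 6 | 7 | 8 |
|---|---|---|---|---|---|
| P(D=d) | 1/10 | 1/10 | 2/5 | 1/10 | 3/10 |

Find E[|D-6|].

E[|D-6|] = Σ |d-6|·P(D=d)
 = 2·1/10 + 1·1/10 + 0·2/5 + 1·1/10 + 2·3/10
 = 1/5 + 1/10 + 0 + 1/10 + 3/5
 = 1

1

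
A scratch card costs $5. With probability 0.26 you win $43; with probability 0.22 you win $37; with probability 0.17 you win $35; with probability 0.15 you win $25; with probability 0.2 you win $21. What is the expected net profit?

E[payout] = 43·0.26 + 37·0.22 + 35·0.17 + 25·0.15 + 21·0.2
 = 11.18 + 8.14 + 5.95 + 3.75 + 4.2
 = 33.22
Net = 33.22 - 5 = 28.22

28.22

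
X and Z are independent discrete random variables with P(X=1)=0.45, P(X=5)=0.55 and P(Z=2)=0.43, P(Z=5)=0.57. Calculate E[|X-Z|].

E[|X-Z|] = Σ_x Σ_z |x-z| · P(X=x)P(Z=z)
 = 1·0.1935 + 4·0.2565 + 3·0.2365 + 0·0.3135
 = 0.1935 + 1.026 + 0.7095 + 0
 = 1.929

1.929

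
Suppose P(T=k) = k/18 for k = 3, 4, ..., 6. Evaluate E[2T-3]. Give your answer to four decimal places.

6.5556

E[2T-3] = Σ (2t-3)·P(T=t)
 = 3·1/6 + 5·2/9 + 7·5/18 + 9·1/3
 = 1/2 + 10/9 + 35/18 + 3
 = 59/9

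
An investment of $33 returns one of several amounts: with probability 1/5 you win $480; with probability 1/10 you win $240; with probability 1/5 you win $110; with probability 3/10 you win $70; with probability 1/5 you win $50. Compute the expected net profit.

140

E[payout] = 480·1/5 + 240·1/10 + 110·1/5 + 70·3/10 + 50·1/5
 = 96 + 24 + 22 + 21 + 10
 = 173
Net = 173 - 33 = 140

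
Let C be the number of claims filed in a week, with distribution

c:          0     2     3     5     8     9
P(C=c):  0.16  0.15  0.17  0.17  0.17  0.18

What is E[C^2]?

E[C^2] = Σ c^2·P(C=c)
 = 0·0.16 + 4·0.15 + 9·0.17 + 25·0.17 + 64·0.17 + 81·0.18
 = 0 + 0.6 + 1.53 + 4.25 + 10.88 + 14.58
 = 31.84

31.84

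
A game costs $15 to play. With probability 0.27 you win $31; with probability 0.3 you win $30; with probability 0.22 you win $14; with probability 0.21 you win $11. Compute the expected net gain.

7.76

E[payout] = 31·0.27 + 30·0.3 + 14·0.22 + 11·0.21
 = 8.37 + 9 + 3.08 + 2.31
 = 22.76
Net = 22.76 - 15 = 7.76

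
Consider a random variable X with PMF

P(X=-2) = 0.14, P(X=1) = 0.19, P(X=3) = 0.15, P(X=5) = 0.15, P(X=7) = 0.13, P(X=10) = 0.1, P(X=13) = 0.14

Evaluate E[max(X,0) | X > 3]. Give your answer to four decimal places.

8.6154

P(X > 3) = 0.15 + 0.13 + 0.1 + 0.14 = 0.52.
E[max(X,0) | X > 3] = [5·0.15 + 7·0.13 + 10·0.1 + 13·0.14] / 0.52
 = 4.48 / 0.52
 = 112/13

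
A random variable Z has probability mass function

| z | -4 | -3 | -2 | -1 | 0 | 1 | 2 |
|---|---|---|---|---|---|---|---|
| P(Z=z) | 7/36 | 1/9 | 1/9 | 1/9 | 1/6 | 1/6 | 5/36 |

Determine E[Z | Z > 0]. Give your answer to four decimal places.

1.4545

P(Z > 0) = 1/6 + 5/36 = 11/36.
E[Z | Z > 0] = [1·1/6 + 2·5/36] / (11/36)
 = 4/9 / (11/36)
 = 16/11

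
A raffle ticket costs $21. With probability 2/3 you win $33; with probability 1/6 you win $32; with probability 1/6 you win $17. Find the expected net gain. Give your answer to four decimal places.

E[payout] = 33·2/3 + 32·1/6 + 17·1/6
 = 22 + 16/3 + 17/6
 = 181/6
Net = 181/6 - 21 = 55/6

9.1667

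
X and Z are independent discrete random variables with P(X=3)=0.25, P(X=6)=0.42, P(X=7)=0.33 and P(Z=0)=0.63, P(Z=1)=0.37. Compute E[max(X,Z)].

E[max(X,Z)] = Σ_x Σ_z max(x,z) · P(X=x)P(Z=z)
 = 3·0.1575 + 3·0.0925 + 6·0.2646 + 6·0.1554 + 7·0.2079 + 7·0.1221
 = 0.4725 + 0.2775 + 1.5876 + 0.9324 + 1.4553 + 0.8547
 = 5.58

5.58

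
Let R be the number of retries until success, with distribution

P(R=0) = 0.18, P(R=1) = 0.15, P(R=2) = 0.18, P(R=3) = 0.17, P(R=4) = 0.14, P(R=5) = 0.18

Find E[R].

2.48

E[R] = Σ r·P(R=r)
 = 0·0.18 + 1·0.15 + 2·0.18 + 3·0.17 + 4·0.14 + 5·0.18
 = 0 + 0.15 + 0.36 + 0.51 + 0.56 + 0.9
 = 2.48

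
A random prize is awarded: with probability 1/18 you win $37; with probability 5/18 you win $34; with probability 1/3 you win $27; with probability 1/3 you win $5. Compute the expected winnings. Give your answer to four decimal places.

E[payout] = 37·1/18 + 34·5/18 + 27·1/3 + 5·1/3
 = 37/18 + 85/9 + 9 + 5/3
 = 133/6

22.1667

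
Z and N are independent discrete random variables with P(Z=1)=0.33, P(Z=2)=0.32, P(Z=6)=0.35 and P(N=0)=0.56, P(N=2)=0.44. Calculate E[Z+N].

E[Z+N] = Σ_z Σ_n (z+n) · P(Z=z)P(N=n)
 = 1·0.1848 + 3·0.1452 + 2·0.1792 + 4·0.1408 + 6·0.196 + 8·0.154
 = 0.1848 + 0.4356 + 0.3584 + 0.5632 + 1.176 + 1.232
 = 3.95

3.95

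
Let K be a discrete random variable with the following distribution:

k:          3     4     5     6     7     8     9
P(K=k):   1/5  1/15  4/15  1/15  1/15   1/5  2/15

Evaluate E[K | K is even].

P(K is even) = 1/15 + 1/15 + 1/5 = 1/3.
E[K | K is even] = [4·1/15 + 6·1/15 + 8·1/5] / (1/3)
 = 34/15 / (1/3)
 = 34/5

6.8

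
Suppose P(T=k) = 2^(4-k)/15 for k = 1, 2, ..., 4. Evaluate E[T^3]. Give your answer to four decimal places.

10.5333

E[T^3] = Σ t^3·P(T=t)
 = 1·8/15 + 8·4/15 + 27·2/15 + 64·1/15
 = 8/15 + 32/15 + 18/5 + 64/15
 = 158/15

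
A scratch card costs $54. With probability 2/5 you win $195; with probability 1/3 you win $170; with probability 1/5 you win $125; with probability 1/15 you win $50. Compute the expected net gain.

109

E[payout] = 195·2/5 + 170·1/3 + 125·1/5 + 50·1/15
 = 78 + 170/3 + 25 + 10/3
 = 163
Net = 163 - 54 = 109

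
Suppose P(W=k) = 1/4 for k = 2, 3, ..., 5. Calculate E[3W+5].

15.5

E[3W+5] = Σ (3w+5)·P(W=w)
 = 11·1/4 + 14·1/4 + 17·1/4 + 20·1/4
 = 11/4 + 7/2 + 17/4 + 5
 = 31/2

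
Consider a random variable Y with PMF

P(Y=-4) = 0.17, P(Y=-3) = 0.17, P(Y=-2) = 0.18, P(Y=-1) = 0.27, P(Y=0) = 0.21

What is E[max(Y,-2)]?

-1.31

E[max(Y,-2)] = Σ max(y,-2)·P(Y=y)
 = (-2)·0.17 + (-2)·0.17 + (-2)·0.18 + (-1)·0.27 + 0·0.21
 = (-0.34) + (-0.34) + (-0.36) + (-0.27) + 0
 = -1.31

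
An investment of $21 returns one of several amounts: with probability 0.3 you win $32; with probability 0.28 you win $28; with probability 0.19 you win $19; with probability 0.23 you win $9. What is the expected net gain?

2.12

E[payout] = 32·0.3 + 28·0.28 + 19·0.19 + 9·0.23
 = 9.6 + 7.84 + 3.61 + 2.07
 = 23.12
Net = 23.12 - 21 = 2.12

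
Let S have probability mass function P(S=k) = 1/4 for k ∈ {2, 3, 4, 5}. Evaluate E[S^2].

E[S^2] = Σ s^2·P(S=s)
 = 4·1/4 + 9·1/4 + 16·1/4 + 25·1/4
 = 1 + 9/4 + 4 + 25/4
 = 27/2

13.5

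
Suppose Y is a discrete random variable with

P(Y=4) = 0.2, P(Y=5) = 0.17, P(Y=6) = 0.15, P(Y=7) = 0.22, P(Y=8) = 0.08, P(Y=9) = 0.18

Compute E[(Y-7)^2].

E[(Y-7)^2] = Σ (y-7)^2·P(Y=y)
 = 9·0.2 + 4·0.17 + 1·0.15 + 0·0.22 + 1·0.08 + 4·0.18
 = 1.8 + 0.68 + 0.15 + 0 + 0.08 + 0.72
 = 3.43

3.43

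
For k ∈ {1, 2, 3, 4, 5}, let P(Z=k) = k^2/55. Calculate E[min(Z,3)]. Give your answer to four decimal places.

2.8909

E[min(Z,3)] = Σ min(z,3)·P(Z=z)
 = 1·1/55 + 2·4/55 + 3·9/55 + 3·16/55 + 3·5/11
 = 1/55 + 8/55 + 27/55 + 48/55 + 15/11
 = 159/55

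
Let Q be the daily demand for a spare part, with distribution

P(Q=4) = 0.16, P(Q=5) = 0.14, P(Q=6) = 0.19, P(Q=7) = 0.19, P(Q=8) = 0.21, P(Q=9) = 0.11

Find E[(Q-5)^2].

E[(Q-5)^2] = Σ (q-5)^2·P(Q=q)
 = 1·0.16 + 0·0.14 + 1·0.19 + 4·0.19 + 9·0.21 + 16·0.11
 = 0.16 + 0 + 0.19 + 0.76 + 1.89 + 1.76
 = 4.76

4.76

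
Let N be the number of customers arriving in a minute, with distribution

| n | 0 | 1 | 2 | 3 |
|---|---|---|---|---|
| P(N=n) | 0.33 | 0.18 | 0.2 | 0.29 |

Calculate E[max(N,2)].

E[max(N,2)] = Σ max(n,2)·P(N=n)
 = 2·0.33 + 2·0.18 + 2·0.2 + 3·0.29
 = 0.66 + 0.36 + 0.4 + 0.87
 = 2.29

2.29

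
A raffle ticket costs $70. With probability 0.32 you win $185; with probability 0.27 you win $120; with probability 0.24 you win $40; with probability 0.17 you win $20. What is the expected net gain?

34.6

E[payout] = 185·0.32 + 120·0.27 + 40·0.24 + 20·0.17
 = 59.2 + 32.4 + 9.6 + 3.4
 = 104.6
Net = 104.6 - 70 = 34.6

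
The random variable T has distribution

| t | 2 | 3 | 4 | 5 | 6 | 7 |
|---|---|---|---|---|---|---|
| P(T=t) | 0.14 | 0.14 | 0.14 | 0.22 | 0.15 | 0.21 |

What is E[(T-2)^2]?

10.33

E[(T-2)^2] = Σ (t-2)^2·P(T=t)
 = 0·0.14 + 1·0.14 + 4·0.14 + 9·0.22 + 16·0.15 + 25·0.21
 = 0 + 0.14 + 0.56 + 1.98 + 2.4 + 5.25
 = 10.33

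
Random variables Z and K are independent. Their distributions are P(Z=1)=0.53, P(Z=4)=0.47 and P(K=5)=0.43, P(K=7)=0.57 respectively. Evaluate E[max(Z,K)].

E[max(Z,K)] = Σ_z Σ_k max(z,k) · P(Z=z)P(K=k)
 = 5·0.2279 + 7·0.3021 + 5·0.2021 + 7·0.2679
 = 1.1395 + 2.1147 + 1.0105 + 1.8753
 = 6.14

6.14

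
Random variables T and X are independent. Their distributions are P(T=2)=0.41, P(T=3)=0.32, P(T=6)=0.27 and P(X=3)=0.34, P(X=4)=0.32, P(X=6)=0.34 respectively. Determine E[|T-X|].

E[|T-X|] = Σ_t Σ_x |t-x| · P(T=t)P(X=x)
 = 1·0.1394 + 2·0.1312 + 4·0.1394 + 0·0.1088 + 1·0.1024 + 3·0.1088 + 3·0.0918 + 2·0.0864 + 0·0.0918
 = 0.1394 + 0.2624 + 0.5576 + 0 + 0.1024 + 0.3264 + 0.2754 + 0.1728 + 0
 = 1.8364

1.8364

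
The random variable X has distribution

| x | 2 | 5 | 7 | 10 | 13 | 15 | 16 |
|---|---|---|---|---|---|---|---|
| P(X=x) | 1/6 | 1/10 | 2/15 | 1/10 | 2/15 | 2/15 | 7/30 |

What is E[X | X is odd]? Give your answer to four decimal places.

P(X is odd) = 1/10 + 2/15 + 2/15 + 2/15 = 1/2.
E[X | X is odd] = [5·1/10 + 7·2/15 + 13·2/15 + 15·2/15] / (1/2)
 = 31/6 / (1/2)
 = 31/3

10.3333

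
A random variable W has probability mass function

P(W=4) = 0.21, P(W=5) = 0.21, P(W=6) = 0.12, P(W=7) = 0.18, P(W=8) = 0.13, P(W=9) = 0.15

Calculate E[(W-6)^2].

3.1

E[(W-6)^2] = Σ (w-6)^2·P(W=w)
 = 4·0.21 + 1·0.21 + 0·0.12 + 1·0.18 + 4·0.13 + 9·0.15
 = 0.84 + 0.21 + 0 + 0.18 + 0.52 + 1.35
 = 3.1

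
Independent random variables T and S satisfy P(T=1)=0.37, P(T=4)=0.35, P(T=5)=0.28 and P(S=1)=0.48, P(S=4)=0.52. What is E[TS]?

8.1152

E[TS] = Σ_t Σ_s ts · P(T=t)P(S=s)
 = 1·0.1776 + 4·0.1924 + 4·0.168 + 16·0.182 + 5·0.1344 + 20·0.1456
 = 0.1776 + 0.7696 + 0.672 + 2.912 + 0.672 + 2.912
 = 8.1152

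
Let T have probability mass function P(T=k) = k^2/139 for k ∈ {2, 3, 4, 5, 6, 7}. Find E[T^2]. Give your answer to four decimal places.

33.6331

E[T^2] = Σ t^2·P(T=t)
 = 4·4/139 + 9·9/139 + 16·16/139 + 25·25/139 + 36·36/139 + 49·49/139
 = 16/139 + 81/139 + 256/139 + 625/139 + 1296/139 + 2401/139
 = 4675/139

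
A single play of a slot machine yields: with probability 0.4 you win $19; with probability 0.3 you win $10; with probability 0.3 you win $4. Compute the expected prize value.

11.8

E[payout] = 19·0.4 + 10·0.3 + 4·0.3
 = 7.6 + 3 + 1.2
 = 11.8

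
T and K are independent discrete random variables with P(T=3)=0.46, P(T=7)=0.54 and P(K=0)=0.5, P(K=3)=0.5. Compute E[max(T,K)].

E[max(T,K)] = Σ_t Σ_k max(t,k) · P(T=t)P(K=k)
 = 3·0.23 + 3·0.23 + 7·0.27 + 7·0.27
 = 0.69 + 0.69 + 1.89 + 1.89
 = 5.16

5.16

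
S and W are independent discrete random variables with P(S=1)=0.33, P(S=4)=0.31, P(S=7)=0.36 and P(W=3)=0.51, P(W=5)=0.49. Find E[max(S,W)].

E[max(S,W)] = Σ_s Σ_w max(s,w) · P(S=s)P(W=w)
 = 3·0.1683 + 5·0.1617 + 4·0.1581 + 5·0.1519 + 7·0.1836 + 7·0.1764
 = 0.5049 + 0.8085 + 0.6324 + 0.7595 + 1.2852 + 1.2348
 = 5.2253

5.2253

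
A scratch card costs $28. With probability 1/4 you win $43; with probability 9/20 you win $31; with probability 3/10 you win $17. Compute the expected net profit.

E[payout] = 43·1/4 + 31·9/20 + 17·3/10
 = 43/4 + 279/20 + 51/10
 = 149/5
Net = 149/5 - 28 = 9/5

1.8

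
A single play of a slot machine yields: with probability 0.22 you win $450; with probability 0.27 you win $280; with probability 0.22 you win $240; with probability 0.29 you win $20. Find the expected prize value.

E[payout] = 450·0.22 + 280·0.27 + 240·0.22 + 20·0.29
 = 99 + 75.6 + 52.8 + 5.8
 = 233.2

233.2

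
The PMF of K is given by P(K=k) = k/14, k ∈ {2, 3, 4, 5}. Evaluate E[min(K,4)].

3.5

E[min(K,4)] = Σ min(k,4)·P(K=k)
 = 2·1/7 + 3·3/14 + 4·2/7 + 4·5/14
 = 2/7 + 9/14 + 8/7 + 10/7
 = 7/2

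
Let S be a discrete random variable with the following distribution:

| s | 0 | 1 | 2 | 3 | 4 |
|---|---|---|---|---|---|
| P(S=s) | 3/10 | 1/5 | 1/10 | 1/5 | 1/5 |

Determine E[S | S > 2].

3.5

P(S > 2) = 1/5 + 1/5 = 2/5.
E[S | S > 2] = [3·1/5 + 4·1/5] / (2/5)
 = 7/5 / (2/5)
 = 7/2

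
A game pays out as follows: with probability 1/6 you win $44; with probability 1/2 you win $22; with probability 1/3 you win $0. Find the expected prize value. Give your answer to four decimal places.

E[payout] = 44·1/6 + 22·1/2 + 0·1/3
 = 22/3 + 11 + 0
 = 55/3

18.3333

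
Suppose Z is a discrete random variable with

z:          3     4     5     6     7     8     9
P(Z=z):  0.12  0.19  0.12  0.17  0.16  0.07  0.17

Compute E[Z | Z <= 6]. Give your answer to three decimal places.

P(Z <= 6) = 0.12 + 0.19 + 0.12 + 0.17 = 0.6.
E[Z | Z <= 6] = [3·0.12 + 4·0.19 + 5·0.12 + 6·0.17] / 0.6
 = 2.74 / 0.6
 = 137/30

4.567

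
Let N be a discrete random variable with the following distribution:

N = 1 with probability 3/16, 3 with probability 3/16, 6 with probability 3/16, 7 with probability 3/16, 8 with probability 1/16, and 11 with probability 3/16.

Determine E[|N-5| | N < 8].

P(N < 8) = 3/16 + 3/16 + 3/16 + 3/16 = 3/4.
E[|N-5| | N < 8] = [4·3/16 + 2·3/16 + 1·3/16 + 2·3/16] / (3/4)
 = 27/16 / (3/4)
 = 9/4

2.25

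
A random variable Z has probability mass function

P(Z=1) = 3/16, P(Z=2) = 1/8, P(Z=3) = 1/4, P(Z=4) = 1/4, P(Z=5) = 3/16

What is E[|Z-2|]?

1.5

E[|Z-2|] = Σ |z-2|·P(Z=z)
 = 1·3/16 + 0·1/8 + 1·1/4 + 2·1/4 + 3·3/16
 = 3/16 + 0 + 1/4 + 1/2 + 9/16
 = 3/2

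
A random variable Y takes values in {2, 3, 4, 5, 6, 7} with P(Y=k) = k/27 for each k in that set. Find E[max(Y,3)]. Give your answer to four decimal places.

E[max(Y,3)] = Σ max(y,3)·P(Y=y)
 = 3·2/27 + 3·1/9 + 4·4/27 + 5·5/27 + 6·2/9 + 7·7/27
 = 2/9 + 1/3 + 16/27 + 25/27 + 4/3 + 49/27
 = 47/9

5.2222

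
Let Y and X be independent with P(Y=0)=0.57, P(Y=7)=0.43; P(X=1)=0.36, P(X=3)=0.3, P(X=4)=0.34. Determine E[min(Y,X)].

1.1266

E[min(Y,X)] = Σ_y Σ_x min(y,x) · P(Y=y)P(X=x)
 = 0·0.2052 + 0·0.171 + 0·0.1938 + 1·0.1548 + 3·0.129 + 4·0.1462
 = 0 + 0 + 0 + 0.1548 + 0.387 + 0.5848
 = 1.1266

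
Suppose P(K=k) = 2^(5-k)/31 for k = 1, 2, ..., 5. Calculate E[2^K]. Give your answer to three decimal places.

E[2^K] = Σ 2^k·P(K=k)
 = 2·16/31 + 4·8/31 + 8·4/31 + 16·2/31 + 32·1/31
 = 32/31 + 32/31 + 32/31 + 32/31 + 32/31
 = 160/31

5.161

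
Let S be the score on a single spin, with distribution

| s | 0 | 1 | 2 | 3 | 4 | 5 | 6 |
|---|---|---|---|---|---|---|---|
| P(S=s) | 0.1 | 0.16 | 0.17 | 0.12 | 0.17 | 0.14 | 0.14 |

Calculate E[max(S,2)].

E[max(S,2)] = Σ max(s,2)·P(S=s)
 = 2·0.1 + 2·0.16 + 2·0.17 + 3·0.12 + 4·0.17 + 5·0.14 + 6·0.14
 = 0.2 + 0.32 + 0.34 + 0.36 + 0.68 + 0.7 + 0.84
 = 3.44

3.44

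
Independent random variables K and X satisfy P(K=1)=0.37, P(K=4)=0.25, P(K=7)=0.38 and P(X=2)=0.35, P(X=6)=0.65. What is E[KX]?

18.538

E[KX] = Σ_k Σ_x kx · P(K=k)P(X=x)
 = 2·0.1295 + 6·0.2405 + 8·0.0875 + 24·0.1625 + 14·0.133 + 42·0.247
 = 0.259 + 1.443 + 0.7 + 3.9 + 1.862 + 10.374
 = 18.538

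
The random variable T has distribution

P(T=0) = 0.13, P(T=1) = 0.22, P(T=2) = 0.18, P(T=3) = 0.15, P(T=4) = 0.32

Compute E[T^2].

7.41

E[T^2] = Σ t^2·P(T=t)
 = 0·0.13 + 1·0.22 + 4·0.18 + 9·0.15 + 16·0.32
 = 0 + 0.22 + 0.72 + 1.35 + 5.12
 = 7.41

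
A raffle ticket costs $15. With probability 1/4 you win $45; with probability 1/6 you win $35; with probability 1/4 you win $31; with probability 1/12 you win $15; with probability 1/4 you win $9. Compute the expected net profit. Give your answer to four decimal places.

13.3333

E[payout] = 45·1/4 + 35·1/6 + 31·1/4 + 15·1/12 + 9·1/4
 = 45/4 + 35/6 + 31/4 + 5/4 + 9/4
 = 85/3
Net = 85/3 - 15 = 40/3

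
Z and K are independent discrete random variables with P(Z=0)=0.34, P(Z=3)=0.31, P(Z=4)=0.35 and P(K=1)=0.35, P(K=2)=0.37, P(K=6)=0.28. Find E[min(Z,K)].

E[min(Z,K)] = Σ_z Σ_k min(z,k) · P(Z=z)P(K=k)
 = 0·0.119 + 0·0.1258 + 0·0.0952 + 1·0.1085 + 2·0.1147 + 3·0.0868 + 1·0.1225 + 2·0.1295 + 4·0.098
 = 0 + 0 + 0 + 0.1085 + 0.2294 + 0.2604 + 0.1225 + 0.259 + 0.392
 = 1.3718

1.3718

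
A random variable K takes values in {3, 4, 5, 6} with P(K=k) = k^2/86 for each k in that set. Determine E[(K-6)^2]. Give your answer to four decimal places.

1.9767

E[(K-6)^2] = Σ (k-6)^2·P(K=k)
 = 9·9/86 + 4·8/43 + 1·25/86 + 0·18/43
 = 81/86 + 32/43 + 25/86 + 0
 = 85/43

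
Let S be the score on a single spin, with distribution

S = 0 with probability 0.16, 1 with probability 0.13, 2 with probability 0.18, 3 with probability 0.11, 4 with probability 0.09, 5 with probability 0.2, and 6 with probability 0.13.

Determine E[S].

2.96

E[S] = Σ s·P(S=s)
 = 0·0.16 + 1·0.13 + 2·0.18 + 3·0.11 + 4·0.09 + 5·0.2 + 6·0.13
 = 0 + 0.13 + 0.36 + 0.33 + 0.36 + 1 + 0.78
 = 2.96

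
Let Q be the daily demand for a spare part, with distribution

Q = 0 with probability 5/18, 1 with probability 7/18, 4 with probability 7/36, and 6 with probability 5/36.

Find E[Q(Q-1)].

6.5

E[Q(Q-1)] = Σ q(q-1)·P(Q=q)
 = 0·5/18 + 0·7/18 + 12·7/36 + 30·5/36
 = 0 + 0 + 7/3 + 25/6
 = 13/2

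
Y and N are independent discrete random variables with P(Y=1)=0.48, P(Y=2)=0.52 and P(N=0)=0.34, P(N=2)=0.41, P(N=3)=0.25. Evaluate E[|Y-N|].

E[|Y-N|] = Σ_y Σ_n |y-n| · P(Y=y)P(N=n)
 = 1·0.1632 + 1·0.1968 + 2·0.12 + 2·0.1768 + 0·0.2132 + 1·0.13
 = 0.1632 + 0.1968 + 0.24 + 0.3536 + 0 + 0.13
 = 1.0836

1.0836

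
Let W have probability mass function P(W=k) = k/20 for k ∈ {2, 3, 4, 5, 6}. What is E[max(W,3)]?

4.6

E[max(W,3)] = Σ max(w,3)·P(W=w)
 = 3·1/10 + 3·3/20 + 4·1/5 + 5·1/4 + 6·3/10
 = 3/10 + 9/20 + 4/5 + 5/4 + 9/5
 = 23/5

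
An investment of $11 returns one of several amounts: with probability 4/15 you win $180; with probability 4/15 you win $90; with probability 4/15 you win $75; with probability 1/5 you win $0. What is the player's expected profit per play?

81

E[payout] = 180·4/15 + 90·4/15 + 75·4/15 + 0·1/5
 = 48 + 24 + 20 + 0
 = 92
Net = 92 - 11 = 81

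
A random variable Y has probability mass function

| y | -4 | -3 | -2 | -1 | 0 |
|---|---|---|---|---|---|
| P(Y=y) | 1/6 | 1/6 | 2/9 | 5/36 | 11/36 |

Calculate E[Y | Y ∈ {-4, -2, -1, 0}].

P(Y ∈ {-4, -2, -1, 0}) = 1/6 + 2/9 + 5/36 + 11/36 = 5/6.
E[Y | Y ∈ {-4, -2, -1, 0}] = [(-4)·1/6 + (-2)·2/9 + (-1)·5/36 + 0·11/36] / (5/6)
 = -5/4 / (5/6)
 = -3/2

-1.5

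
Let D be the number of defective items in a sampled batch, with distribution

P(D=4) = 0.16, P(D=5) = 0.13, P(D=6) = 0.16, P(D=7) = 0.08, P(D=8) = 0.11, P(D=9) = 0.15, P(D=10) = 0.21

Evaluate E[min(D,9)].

6.93

E[min(D,9)] = Σ min(d,9)·P(D=d)
 = 4·0.16 + 5·0.13 + 6·0.16 + 7·0.08 + 8·0.11 + 9·0.15 + 9·0.21
 = 0.64 + 0.65 + 0.96 + 0.56 + 0.88 + 1.35 + 1.89
 = 6.93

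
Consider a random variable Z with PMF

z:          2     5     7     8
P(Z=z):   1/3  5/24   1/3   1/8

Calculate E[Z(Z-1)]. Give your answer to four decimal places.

25.8333

E[Z(Z-1)] = Σ z(z-1)·P(Z=z)
 = 2·1/3 + 20·5/24 + 42·1/3 + 56·1/8
 = 2/3 + 25/6 + 14 + 7
 = 155/6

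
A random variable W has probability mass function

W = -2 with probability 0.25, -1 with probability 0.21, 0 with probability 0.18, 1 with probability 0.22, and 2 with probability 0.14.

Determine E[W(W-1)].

E[W(W-1)] = Σ w(w-1)·P(W=w)
 = 6·0.25 + 2·0.21 + 0·0.18 + 0·0.22 + 2·0.14
 = 1.5 + 0.42 + 0 + 0 + 0.28
 = 2.2

2.2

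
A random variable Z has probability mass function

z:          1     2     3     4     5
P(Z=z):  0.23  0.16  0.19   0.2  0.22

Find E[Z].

E[Z] = Σ z·P(Z=z)
 = 1·0.23 + 2·0.16 + 3·0.19 + 4·0.2 + 5·0.22
 = 0.23 + 0.32 + 0.57 + 0.8 + 1.1
 = 3.02

3.02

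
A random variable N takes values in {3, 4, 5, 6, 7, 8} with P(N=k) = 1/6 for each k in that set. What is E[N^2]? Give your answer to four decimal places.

33.1667

E[N^2] = Σ n^2·P(N=n)
 = 9·1/6 + 16·1/6 + 25·1/6 + 36·1/6 + 49·1/6 + 64·1/6
 = 3/2 + 8/3 + 25/6 + 6 + 49/6 + 32/3
 = 199/6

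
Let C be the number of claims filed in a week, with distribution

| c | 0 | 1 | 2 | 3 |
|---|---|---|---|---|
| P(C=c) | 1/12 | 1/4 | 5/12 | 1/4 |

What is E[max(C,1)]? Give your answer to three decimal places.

1.917

E[max(C,1)] = Σ max(c,1)·P(C=c)
 = 1·1/12 + 1·1/4 + 2·5/12 + 3·1/4
 = 1/12 + 1/4 + 5/6 + 3/4
 = 23/12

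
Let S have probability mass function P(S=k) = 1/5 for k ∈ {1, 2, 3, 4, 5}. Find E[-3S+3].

-6

E[-3S+3] = Σ (-3s+3)·P(S=s)
 = 0·1/5 + (-3)·1/5 + (-6)·1/5 + (-9)·1/5 + (-12)·1/5
 = 0 + (-3/5) + (-6/5) + (-9/5) + (-12/5)
 = -6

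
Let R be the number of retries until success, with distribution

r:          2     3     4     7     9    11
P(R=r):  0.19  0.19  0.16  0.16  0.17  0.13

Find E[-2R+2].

E[-2R+2] = Σ (-2r+2)·P(R=r)
 = (-2)·0.19 + (-4)·0.19 + (-6)·0.16 + (-12)·0.16 + (-16)·0.17 + (-20)·0.13
 = (-0.38) + (-0.76) + (-0.96) + (-1.92) + (-2.72) + (-2.6)
 = -9.34

-9.34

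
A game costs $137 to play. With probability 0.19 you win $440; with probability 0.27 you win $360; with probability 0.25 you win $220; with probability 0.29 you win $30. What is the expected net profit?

107.5

E[payout] = 440·0.19 + 360·0.27 + 220·0.25 + 30·0.29
 = 83.6 + 97.2 + 55 + 8.7
 = 244.5
Net = 244.5 - 137 = 107.5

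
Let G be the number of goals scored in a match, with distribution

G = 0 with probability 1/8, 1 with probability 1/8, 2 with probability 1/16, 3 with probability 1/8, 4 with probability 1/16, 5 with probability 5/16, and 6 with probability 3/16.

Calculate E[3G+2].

E[3G+2] = Σ (3g+2)·P(G=g)
 = 2·1/8 + 5·1/8 + 8·1/16 + 11·1/8 + 14·1/16 + 17·5/16 + 20·3/16
 = 1/4 + 5/8 + 1/2 + 11/8 + 7/8 + 85/16 + 15/4
 = 203/16

12.6875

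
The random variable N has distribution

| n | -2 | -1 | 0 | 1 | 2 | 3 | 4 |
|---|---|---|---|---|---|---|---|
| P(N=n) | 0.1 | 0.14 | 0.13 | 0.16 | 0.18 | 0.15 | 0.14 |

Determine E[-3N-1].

E[-3N-1] = Σ (-3n-1)·P(N=n)
 = 5·0.1 + 2·0.14 + (-1)·0.13 + (-4)·0.16 + (-7)·0.18 + (-10)·0.15 + (-13)·0.14
 = 0.5 + 0.28 + (-0.13) + (-0.64) + (-1.26) + (-1.5) + (-1.82)
 = -4.57

-4.57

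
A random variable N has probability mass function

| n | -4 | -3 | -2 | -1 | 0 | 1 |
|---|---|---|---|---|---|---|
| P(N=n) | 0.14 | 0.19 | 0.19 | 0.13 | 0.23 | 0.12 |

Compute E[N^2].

E[N^2] = Σ n^2·P(N=n)
 = 16·0.14 + 9·0.19 + 4·0.19 + 1·0.13 + 0·0.23 + 1·0.12
 = 2.24 + 1.71 + 0.76 + 0.13 + 0 + 0.12
 = 4.96

4.96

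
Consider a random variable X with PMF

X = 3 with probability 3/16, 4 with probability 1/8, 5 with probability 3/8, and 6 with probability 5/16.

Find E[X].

4.8125

E[X] = Σ x·P(X=x)
 = 3·3/16 + 4·1/8 + 5·3/8 + 6·5/16
 = 9/16 + 1/2 + 15/8 + 15/8
 = 77/16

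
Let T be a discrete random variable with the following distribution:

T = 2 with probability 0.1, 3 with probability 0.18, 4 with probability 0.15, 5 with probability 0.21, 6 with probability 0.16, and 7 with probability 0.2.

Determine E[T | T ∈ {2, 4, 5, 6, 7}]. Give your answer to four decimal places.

5.1341

P(T ∈ {2, 4, 5, 6, 7}) = 0.1 + 0.15 + 0.21 + 0.16 + 0.2 = 0.82.
E[T | T ∈ {2, 4, 5, 6, 7}] = [2·0.1 + 4·0.15 + 5·0.21 + 6·0.16 + 7·0.2] / 0.82
 = 4.21 / 0.82
 = 421/82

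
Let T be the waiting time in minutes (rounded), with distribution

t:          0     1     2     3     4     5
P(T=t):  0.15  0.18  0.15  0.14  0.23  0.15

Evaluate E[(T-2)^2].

E[(T-2)^2] = Σ (t-2)^2·P(T=t)
 = 4·0.15 + 1·0.18 + 0·0.15 + 1·0.14 + 4·0.23 + 9·0.15
 = 0.6 + 0.18 + 0 + 0.14 + 0.92 + 1.35
 = 3.19

3.19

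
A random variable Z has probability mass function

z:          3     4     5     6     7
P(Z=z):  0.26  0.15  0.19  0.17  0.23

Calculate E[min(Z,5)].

4.33

E[min(Z,5)] = Σ min(z,5)·P(Z=z)
 = 3·0.26 + 4·0.15 + 5·0.19 + 5·0.17 + 5·0.23
 = 0.78 + 0.6 + 0.95 + 0.85 + 1.15
 = 4.33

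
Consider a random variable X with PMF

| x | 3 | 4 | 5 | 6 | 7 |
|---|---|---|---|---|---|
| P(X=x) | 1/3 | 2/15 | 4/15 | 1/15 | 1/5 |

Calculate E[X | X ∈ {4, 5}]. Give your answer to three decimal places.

P(X ∈ {4, 5}) = 2/15 + 4/15 = 2/5.
E[X | X ∈ {4, 5}] = [4·2/15 + 5·4/15] / (2/5)
 = 28/15 / (2/5)
 = 14/3

4.667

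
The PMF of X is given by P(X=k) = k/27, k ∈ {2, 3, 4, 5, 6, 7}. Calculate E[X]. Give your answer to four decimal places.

5.1481

E[X] = Σ x·P(X=x)
 = 2·2/27 + 3·1/9 + 4·4/27 + 5·5/27 + 6·2/9 + 7·7/27
 = 4/27 + 1/3 + 16/27 + 25/27 + 4/3 + 49/27
 = 139/27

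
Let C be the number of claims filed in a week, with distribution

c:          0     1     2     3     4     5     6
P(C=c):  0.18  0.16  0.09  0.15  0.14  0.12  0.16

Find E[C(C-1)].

E[C(C-1)] = Σ c(c-1)·P(C=c)
 = 0·0.18 + 0·0.16 + 2·0.09 + 6·0.15 + 12·0.14 + 20·0.12 + 30·0.16
 = 0 + 0 + 0.18 + 0.9 + 1.68 + 2.4 + 4.8
 = 9.96

9.96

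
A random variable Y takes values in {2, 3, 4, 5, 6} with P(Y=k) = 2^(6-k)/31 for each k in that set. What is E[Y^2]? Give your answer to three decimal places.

9.226

E[Y^2] = Σ y^2·P(Y=y)
 = 4·16/31 + 9·8/31 + 16·4/31 + 25·2/31 + 36·1/31
 = 64/31 + 72/31 + 64/31 + 50/31 + 36/31
 = 286/31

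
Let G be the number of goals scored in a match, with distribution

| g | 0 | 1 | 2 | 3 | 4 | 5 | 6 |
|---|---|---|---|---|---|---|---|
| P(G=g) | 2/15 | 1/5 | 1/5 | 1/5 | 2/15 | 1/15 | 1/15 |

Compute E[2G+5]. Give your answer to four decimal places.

E[2G+5] = Σ (2g+5)·P(G=g)
 = 5·2/15 + 7·1/5 + 9·1/5 + 11·1/5 + 13·2/15 + 15·1/15 + 17·1/15
 = 2/3 + 7/5 + 9/5 + 11/5 + 26/15 + 1 + 17/15
 = 149/15

9.9333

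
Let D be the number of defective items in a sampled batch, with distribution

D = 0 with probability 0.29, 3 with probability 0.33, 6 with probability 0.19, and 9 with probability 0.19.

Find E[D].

E[D] = Σ d·P(D=d)
 = 0·0.29 + 3·0.33 + 6·0.19 + 9·0.19
 = 0 + 0.99 + 1.14 + 1.71
 = 3.84

3.84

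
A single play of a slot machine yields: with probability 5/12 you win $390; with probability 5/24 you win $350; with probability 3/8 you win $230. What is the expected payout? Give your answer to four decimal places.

E[payout] = 390·5/12 + 350·5/24 + 230·3/8
 = 325/2 + 875/12 + 345/4
 = 965/3

321.6667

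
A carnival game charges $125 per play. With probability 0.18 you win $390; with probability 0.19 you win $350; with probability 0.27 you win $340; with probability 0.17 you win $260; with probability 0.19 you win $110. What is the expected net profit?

168.6

E[payout] = 390·0.18 + 350·0.19 + 340·0.27 + 260·0.17 + 110·0.19
 = 70.2 + 66.5 + 91.8 + 44.2 + 20.9
 = 293.6
Net = 293.6 - 125 = 168.6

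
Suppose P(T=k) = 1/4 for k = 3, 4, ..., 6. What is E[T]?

E[T] = Σ t·P(T=t)
 = 3·1/4 + 4·1/4 + 5·1/4 + 6·1/4
 = 3/4 + 1 + 5/4 + 3/2
 = 9/2

4.5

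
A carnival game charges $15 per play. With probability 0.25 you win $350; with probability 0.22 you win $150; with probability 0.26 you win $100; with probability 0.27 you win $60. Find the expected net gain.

E[payout] = 350·0.25 + 150·0.22 + 100·0.26 + 60·0.27
 = 87.5 + 33 + 26 + 16.2
 = 162.7
Net = 162.7 - 15 = 147.7

147.7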